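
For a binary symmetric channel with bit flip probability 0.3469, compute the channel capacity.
0.0687 bits

For a binary symmetric channel (BSC) with error probability p:
Capacity C = 1 - H(p) bits per symbol

where H(p) = -p log₂(p) - (1-p) log₂(1-p) is the binary entropy function.

H(0.3469) = 0.9313 bits
C = 1 - 0.9313 = 0.0687 bits per symbol

This means we can reliably transmit up to 0.0687 bits of information per channel use.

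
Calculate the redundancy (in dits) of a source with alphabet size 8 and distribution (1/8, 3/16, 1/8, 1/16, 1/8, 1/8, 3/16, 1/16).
0.0284 dits

Redundancy measures how far a source is from maximum entropy:
R = H_max - H(X)

Maximum entropy for 8 symbols: H_max = log_10(8) = 0.9031 dits
Actual entropy: H(X) = 0.8747 dits
Redundancy: R = 0.9031 - 0.8747 = 0.0284 dits

This redundancy represents potential for compression: the source could be compressed by 0.0284 dits per symbol.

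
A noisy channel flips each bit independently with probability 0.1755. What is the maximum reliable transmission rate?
0.3299 bits

For a binary symmetric channel (BSC) with error probability p:
Capacity C = 1 - H(p) bits per symbol

where H(p) = -p log₂(p) - (1-p) log₂(1-p) is the binary entropy function.

H(0.1755) = 0.6701 bits
C = 1 - 0.6701 = 0.3299 bits per symbol

This means we can reliably transmit up to 0.3299 bits of information per channel use.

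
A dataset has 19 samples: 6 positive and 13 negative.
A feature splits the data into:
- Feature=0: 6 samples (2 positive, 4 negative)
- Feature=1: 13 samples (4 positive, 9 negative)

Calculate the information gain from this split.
0.0005 bits

Information Gain = H(Y) - H(Y|Feature)

Before split:
P(positive) = 6/19 = 0.3158
H(Y) = 0.8997 bits

After split:
Feature=0: H = 0.9183 bits (weight = 6/19)
Feature=1: H = 0.8905 bits (weight = 13/19)
H(Y|Feature) = (6/19)×0.9183 + (13/19)×0.8905 = 0.8993 bits

Information Gain = 0.8997 - 0.8993 = 0.0005 bits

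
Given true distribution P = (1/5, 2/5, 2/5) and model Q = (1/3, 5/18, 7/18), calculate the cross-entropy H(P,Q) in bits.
1.6012 bits

Cross-entropy: H(P,Q) = -Σ p(x) log q(x)

Alternatively: H(P,Q) = H(P) + D_KL(P||Q)
H(P) = 1.5219 bits
D_KL(P||Q) = 0.0793 bits

H(P,Q) = 1.5219 + 0.0793 = 1.6012 bits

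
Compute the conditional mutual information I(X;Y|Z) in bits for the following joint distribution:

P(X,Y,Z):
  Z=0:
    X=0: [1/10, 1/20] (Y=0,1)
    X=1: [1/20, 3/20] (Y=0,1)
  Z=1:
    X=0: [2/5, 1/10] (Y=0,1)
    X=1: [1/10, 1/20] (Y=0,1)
0.0527 bits

Conditional mutual information: I(X;Y|Z) = H(X|Z) + H(Y|Z) - H(X,Y|Z)

H(Z) = 0.9341
H(X,Z) = 1.7855 → H(X|Z) = 0.8514
H(Y,Z) = 1.7855 → H(Y|Z) = 0.8514
H(X,Y,Z) = 2.5842 → H(X,Y|Z) = 1.6501

I(X;Y|Z) = 0.8514 + 0.8514 - 1.6501 = 0.0527 bits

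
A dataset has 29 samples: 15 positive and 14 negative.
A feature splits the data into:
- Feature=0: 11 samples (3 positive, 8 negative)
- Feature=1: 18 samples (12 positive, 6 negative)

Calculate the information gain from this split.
0.1085 bits

Information Gain = H(Y) - H(Y|Feature)

Before split:
P(positive) = 15/29 = 0.5172
H(Y) = 0.9991 bits

After split:
Feature=0: H = 0.8454 bits (weight = 11/29)
Feature=1: H = 0.9183 bits (weight = 18/29)
H(Y|Feature) = (11/29)×0.8454 + (18/29)×0.9183 = 0.8906 bits

Information Gain = 0.9991 - 0.8906 = 0.1085 bits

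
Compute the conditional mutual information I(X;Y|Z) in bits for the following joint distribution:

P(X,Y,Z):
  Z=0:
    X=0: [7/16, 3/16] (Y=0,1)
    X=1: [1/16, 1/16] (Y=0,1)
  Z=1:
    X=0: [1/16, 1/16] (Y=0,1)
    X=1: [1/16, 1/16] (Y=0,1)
0.0129 bits

Conditional mutual information: I(X;Y|Z) = H(X|Z) + H(Y|Z) - H(X,Y|Z)

H(Z) = 0.8113
H(X,Z) = 1.5488 → H(X|Z) = 0.7375
H(Y,Z) = 1.7500 → H(Y|Z) = 0.9387
H(X,Y,Z) = 2.4746 → H(X,Y|Z) = 1.6633

I(X;Y|Z) = 0.7375 + 0.9387 - 1.6633 = 0.0129 bits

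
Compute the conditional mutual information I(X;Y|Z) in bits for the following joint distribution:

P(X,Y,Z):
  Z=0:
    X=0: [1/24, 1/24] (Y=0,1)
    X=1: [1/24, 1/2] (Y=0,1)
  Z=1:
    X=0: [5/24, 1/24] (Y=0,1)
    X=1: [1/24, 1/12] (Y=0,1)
0.1259 bits

Conditional mutual information: I(X;Y|Z) = H(X|Z) + H(Y|Z) - H(X,Y|Z)

H(Z) = 0.9544
H(X,Z) = 1.6529 → H(X|Z) = 0.6984
H(Y,Z) = 1.6529 → H(Y|Z) = 0.6984
H(X,Y,Z) = 2.2254 → H(X,Y|Z) = 1.2710

I(X;Y|Z) = 0.6984 + 0.6984 - 1.2710 = 0.1259 bits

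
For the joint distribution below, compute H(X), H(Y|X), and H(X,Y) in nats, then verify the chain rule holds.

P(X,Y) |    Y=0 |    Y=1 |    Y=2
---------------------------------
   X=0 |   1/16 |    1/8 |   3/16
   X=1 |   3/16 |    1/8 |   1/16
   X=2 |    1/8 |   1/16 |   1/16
H(X,Y) = 2.1007, H(X) = 1.0822, H(Y|X) = 1.0185 (all in nats)

Chain rule: H(X,Y) = H(X) + H(Y|X)

Left side — joint entropy directly:
H(X,Y) = -Σ p(x,y) log p(x,y) = 2.1007 nats

Right side — compute H(Y|X) from the conditional distributions:
P(X) = (3/8, 3/8, 1/4), so H(X) = 1.0822 nats
H(Y|X) = Σ_x P(X=x) · H(Y|X=x):
  P(Y|X=0) = (1/6, 1/3, 1/2), H(Y|X=0) = 1.0114, weight P(X=0) = 3/8
  P(Y|X=1) = (1/2, 1/3, 1/6), H(Y|X=1) = 1.0114, weight P(X=1) = 3/8
  P(Y|X=2) = (1/2, 1/4, 1/4), H(Y|X=2) = 1.0397, weight P(X=2) = 1/4
H(Y|X) = 1.0185 nats

H(X) + H(Y|X) = 1.0822 + 1.0185 = 2.1007 nats

Both sides equal 2.1007 nats. ✓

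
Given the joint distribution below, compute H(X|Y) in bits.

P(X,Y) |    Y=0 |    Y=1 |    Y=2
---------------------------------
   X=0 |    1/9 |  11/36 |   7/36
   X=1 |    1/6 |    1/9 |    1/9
0.9073 bits

Using the chain rule: H(X|Y) = H(X,Y) - H(Y)

First, compute H(X,Y) = 2.4695 bits

Marginal P(Y) = (5/18, 5/12, 11/36)
H(Y) = 1.5622 bits

H(X|Y) = H(X,Y) - H(Y) = 2.4695 - 1.5622 = 0.9073 bits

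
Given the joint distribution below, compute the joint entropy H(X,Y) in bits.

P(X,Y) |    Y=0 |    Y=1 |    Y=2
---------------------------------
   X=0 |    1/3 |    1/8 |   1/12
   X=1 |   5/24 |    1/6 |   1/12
2.4031 bits

Joint entropy is H(X,Y) = -Σ_{x,y} p(x,y) log p(x,y).

Summing over all non-zero entries:
H(X,Y) = -[1/3·log_2(1/3) + 1/8·log_2(1/8) + 1/12·log_2(1/12) + 5/24·log_2(5/24) + 1/6·log_2(1/6) + 1/12·log_2(1/12)]
H(X,Y) = 2.4031 bits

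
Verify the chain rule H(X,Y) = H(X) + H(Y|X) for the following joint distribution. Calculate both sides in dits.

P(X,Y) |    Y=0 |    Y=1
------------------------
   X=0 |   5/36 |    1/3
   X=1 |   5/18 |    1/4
H(X,Y) = 0.5832, H(X) = 0.3004, H(Y|X) = 0.2828 (all in dits)

Chain rule: H(X,Y) = H(X) + H(Y|X)

Left side — joint entropy directly:
H(X,Y) = -Σ p(x,y) log p(x,y) = 0.5832 dits

Right side — compute H(Y|X) from the conditional distributions:
P(X) = (17/36, 19/36), so H(X) = 0.3004 dits
H(Y|X) = Σ_x P(X=x) · H(Y|X=x):
  P(Y|X=0) = (5/17, 12/17), H(Y|X=0) = 0.2631, weight P(X=0) = 17/36
  P(Y|X=1) = (10/19, 9/19), H(Y|X=1) = 0.3004, weight P(X=1) = 19/36
H(Y|X) = 0.2828 dits

H(X) + H(Y|X) = 0.3004 + 0.2828 = 0.5832 dits

Both sides equal 0.5832 dits. ✓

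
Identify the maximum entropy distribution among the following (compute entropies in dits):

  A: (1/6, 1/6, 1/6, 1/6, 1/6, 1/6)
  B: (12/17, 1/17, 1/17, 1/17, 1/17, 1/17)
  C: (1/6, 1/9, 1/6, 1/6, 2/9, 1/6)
A

For a discrete distribution over n outcomes, entropy is maximized by the uniform distribution.

Computing entropies:
H(A) = 0.7782 dits
H(B) = 0.4687 dits
H(C) = 0.7700 dits

The uniform distribution (where all probabilities equal 1/6) achieves the maximum entropy of log_10(6) = 0.7782 dits.

Distribution A has the highest entropy.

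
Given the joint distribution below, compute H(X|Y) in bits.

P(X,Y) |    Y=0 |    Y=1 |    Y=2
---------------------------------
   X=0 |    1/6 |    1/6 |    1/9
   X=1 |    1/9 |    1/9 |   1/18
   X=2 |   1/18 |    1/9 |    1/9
1.5145 bits

Using the chain rule: H(X|Y) = H(X,Y) - H(Y)

First, compute H(X,Y) = 3.0860 bits

Marginal P(Y) = (1/3, 7/18, 5/18)
H(Y) = 1.5715 bits

H(X|Y) = H(X,Y) - H(Y) = 3.0860 - 1.5715 = 1.5145 bits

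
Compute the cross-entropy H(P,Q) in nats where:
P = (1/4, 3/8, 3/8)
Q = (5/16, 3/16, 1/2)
1.1785 nats

Cross-entropy: H(P,Q) = -Σ p(x) log q(x)

Alternatively: H(P,Q) = H(P) + D_KL(P||Q)
H(P) = 1.0822 nats
D_KL(P||Q) = 0.0963 nats

H(P,Q) = 1.0822 + 0.0963 = 1.1785 nats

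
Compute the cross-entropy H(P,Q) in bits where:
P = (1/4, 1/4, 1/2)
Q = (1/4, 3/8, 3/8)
1.5613 bits

Cross-entropy: H(P,Q) = -Σ p(x) log q(x)

Alternatively: H(P,Q) = H(P) + D_KL(P||Q)
H(P) = 1.5000 bits
D_KL(P||Q) = 0.0613 bits

H(P,Q) = 1.5000 + 0.0613 = 1.5613 bits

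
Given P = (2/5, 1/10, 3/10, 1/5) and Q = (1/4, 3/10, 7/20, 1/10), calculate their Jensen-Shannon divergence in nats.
0.0444 nats

Jensen-Shannon divergence is:
JSD(P||Q) = 0.5 × D_KL(P||M) + 0.5 × D_KL(Q||M)
where M = 0.5 × (P + Q) is the mixture distribution.

M = 0.5 × (2/5, 1/10, 3/10, 1/5) + 0.5 × (1/4, 3/10, 7/20, 1/10) = (13/40, 1/5, 13/40, 3/20)

D_KL(P||M) = 0.0473 nats
D_KL(Q||M) = 0.0414 nats

JSD(P||Q) = 0.5 × 0.0473 + 0.5 × 0.0414 = 0.0444 nats

Unlike KL divergence, JSD is symmetric and bounded: 0 ≤ JSD ≤ log(2).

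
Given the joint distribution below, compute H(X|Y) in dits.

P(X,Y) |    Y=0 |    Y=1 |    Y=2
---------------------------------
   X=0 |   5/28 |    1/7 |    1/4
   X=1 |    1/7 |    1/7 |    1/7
0.2937 dits

Using the chain rule: H(X|Y) = H(X,Y) - H(Y)

First, compute H(X,Y) = 0.7670 dits

Marginal P(Y) = (9/28, 2/7, 11/28)
H(Y) = 0.4733 dits

H(X|Y) = H(X,Y) - H(Y) = 0.7670 - 0.4733 = 0.2937 dits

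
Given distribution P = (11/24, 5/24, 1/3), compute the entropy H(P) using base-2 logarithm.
1.5157 bits

Shannon entropy is H(X) = -Σ p(x) log p(x).

For P = (11/24, 5/24, 1/3):
H = -11/24 × log_2(11/24) -5/24 × log_2(5/24) -1/3 × log_2(1/3)
H = 1.5157 bits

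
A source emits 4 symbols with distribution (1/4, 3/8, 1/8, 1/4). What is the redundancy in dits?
0.0284 dits

Redundancy measures how far a source is from maximum entropy:
R = H_max - H(X)

Maximum entropy for 4 symbols: H_max = log_10(4) = 0.6021 dits
Actual entropy: H(X) = 0.5737 dits
Redundancy: R = 0.6021 - 0.5737 = 0.0284 dits

This redundancy represents potential for compression: the source could be compressed by 0.0284 dits per symbol.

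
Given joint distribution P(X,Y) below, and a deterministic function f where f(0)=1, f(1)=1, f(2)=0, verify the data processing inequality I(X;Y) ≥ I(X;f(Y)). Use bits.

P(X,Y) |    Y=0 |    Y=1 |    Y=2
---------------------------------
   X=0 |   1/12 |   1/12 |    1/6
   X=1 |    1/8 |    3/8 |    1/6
I(X;Y) = 0.0692, I(X;f(Y)) = 0.0441, inequality holds: 0.0692 ≥ 0.0441

Data Processing Inequality: For any Markov chain X → Y → Z, we have I(X;Y) ≥ I(X;Z).

Here Z = f(Y) is a deterministic function of Y, forming X → Y → Z.

Original I(X;Y) = 0.0692 bits

After applying f:
P(X,Z) where Z=f(Y):
- P(X,Z=0) = P(X,Y=2)
- P(X,Z=1) = P(X,Y=0) + P(X,Y=1)

I(X;Z) = I(X;f(Y)) = 0.0441 bits

Verification: 0.0692 ≥ 0.0441 ✓

Information cannot be created by processing; the function f can only lose information about X.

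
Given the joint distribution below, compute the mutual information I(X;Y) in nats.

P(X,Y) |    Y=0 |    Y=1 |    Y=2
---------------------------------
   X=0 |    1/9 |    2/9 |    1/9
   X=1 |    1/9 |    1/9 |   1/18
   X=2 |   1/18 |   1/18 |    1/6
0.0702 nats

Mutual information: I(X;Y) = H(X) + H(Y) - H(X,Y)

Marginals:
P(X) = (4/9, 5/18, 5/18), H(X) = 1.0720 nats
P(Y) = (5/18, 7/18, 1/3), H(Y) = 1.0893 nats

Joint entropy: H(X,Y) = 2.0911 nats

I(X;Y) = 1.0720 + 1.0893 - 2.0911 = 0.0702 nats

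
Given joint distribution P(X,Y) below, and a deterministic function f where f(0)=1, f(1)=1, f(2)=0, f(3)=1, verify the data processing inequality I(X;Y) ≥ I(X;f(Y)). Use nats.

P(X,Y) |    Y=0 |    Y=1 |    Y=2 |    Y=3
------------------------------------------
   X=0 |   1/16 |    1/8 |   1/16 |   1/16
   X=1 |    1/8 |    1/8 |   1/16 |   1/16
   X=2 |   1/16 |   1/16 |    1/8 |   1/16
I(X;Y) = 0.0393, I(X;f(Y)) = 0.0267, inequality holds: 0.0393 ≥ 0.0267

Data Processing Inequality: For any Markov chain X → Y → Z, we have I(X;Y) ≥ I(X;Z).

Here Z = f(Y) is a deterministic function of Y, forming X → Y → Z.

Original I(X;Y) = 0.0393 nats

After applying f:
P(X,Z) where Z=f(Y):
- P(X,Z=0) = P(X,Y=2)
- P(X,Z=1) = P(X,Y=0) + P(X,Y=1) + P(X,Y=3)

I(X;Z) = I(X;f(Y)) = 0.0267 nats

Verification: 0.0393 ≥ 0.0267 ✓

Information cannot be created by processing; the function f can only lose information about X.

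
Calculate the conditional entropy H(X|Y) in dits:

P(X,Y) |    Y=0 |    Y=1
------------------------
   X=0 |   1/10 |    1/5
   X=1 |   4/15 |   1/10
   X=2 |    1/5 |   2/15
0.4522 dits

Using the chain rule: H(X|Y) = H(X,Y) - H(Y)

First, compute H(X,Y) = 0.7493 dits

Marginal P(Y) = (17/30, 13/30)
H(Y) = 0.2972 dits

H(X|Y) = H(X,Y) - H(Y) = 0.7493 - 0.2972 = 0.4522 dits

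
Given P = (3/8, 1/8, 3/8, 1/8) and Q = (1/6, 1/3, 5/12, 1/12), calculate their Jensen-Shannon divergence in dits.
0.0207 dits

Jensen-Shannon divergence is:
JSD(P||Q) = 0.5 × D_KL(P||M) + 0.5 × D_KL(Q||M)
where M = 0.5 × (P + Q) is the mixture distribution.

M = 0.5 × (3/8, 1/8, 3/8, 1/8) + 0.5 × (1/6, 1/3, 5/12, 1/12) = (0.270833, 0.229167, 0.395833, 0.104167)

D_KL(P||M) = 0.0212 dits
D_KL(Q||M) = 0.0203 dits

JSD(P||Q) = 0.5 × 0.0212 + 0.5 × 0.0203 = 0.0207 dits

Unlike KL divergence, JSD is symmetric and bounded: 0 ≤ JSD ≤ log(2).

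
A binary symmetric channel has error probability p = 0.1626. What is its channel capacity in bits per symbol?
0.3595 bits

For a binary symmetric channel (BSC) with error probability p:
Capacity C = 1 - H(p) bits per symbol

where H(p) = -p log₂(p) - (1-p) log₂(1-p) is the binary entropy function.

H(0.1626) = 0.6405 bits
C = 1 - 0.6405 = 0.3595 bits per symbol

This means we can reliably transmit up to 0.3595 bits of information per channel use.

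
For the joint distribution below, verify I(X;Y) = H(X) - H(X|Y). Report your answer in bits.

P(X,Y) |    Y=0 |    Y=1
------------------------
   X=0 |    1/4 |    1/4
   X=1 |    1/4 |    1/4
I(X;Y) = 0.0000 bits

Mutual information has multiple equivalent forms:
- I(X;Y) = H(X) - H(X|Y)
- I(X;Y) = H(Y) - H(Y|X)
- I(X;Y) = H(X) + H(Y) - H(X,Y)

Computing all quantities:
H(X) = 1.0000, H(Y) = 1.0000, H(X,Y) = 2.0000
H(X|Y) = 1.0000, H(Y|X) = 1.0000

Verification:
H(X) - H(X|Y) = 1.0000 - 1.0000 = 0.0000
H(Y) - H(Y|X) = 1.0000 - 1.0000 = 0.0000
H(X) + H(Y) - H(X,Y) = 1.0000 + 1.0000 - 2.0000 = 0.0000

All forms give I(X;Y) = 0.0000 bits. ✓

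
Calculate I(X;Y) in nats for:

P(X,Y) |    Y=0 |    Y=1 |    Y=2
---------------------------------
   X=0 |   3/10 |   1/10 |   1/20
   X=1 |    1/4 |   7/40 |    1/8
0.0242 nats

Mutual information: I(X;Y) = H(X) + H(Y) - H(X,Y)

Marginals:
P(X) = (9/20, 11/20), H(X) = 0.6881 nats
P(Y) = (11/20, 11/40, 7/40), H(Y) = 0.9889 nats

Joint entropy: H(X,Y) = 1.6528 nats

I(X;Y) = 0.6881 + 0.9889 - 1.6528 = 0.0242 nats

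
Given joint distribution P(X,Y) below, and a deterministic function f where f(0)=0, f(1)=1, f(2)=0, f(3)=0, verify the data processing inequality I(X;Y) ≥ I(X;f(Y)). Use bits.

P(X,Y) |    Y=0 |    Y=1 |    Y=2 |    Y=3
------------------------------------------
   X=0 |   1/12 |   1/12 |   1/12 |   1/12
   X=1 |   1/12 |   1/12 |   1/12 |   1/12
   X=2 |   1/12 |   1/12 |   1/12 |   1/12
I(X;Y) = 0.0000, I(X;f(Y)) = 0.0000, inequality holds: 0.0000 ≥ 0.0000

Data Processing Inequality: For any Markov chain X → Y → Z, we have I(X;Y) ≥ I(X;Z).

Here Z = f(Y) is a deterministic function of Y, forming X → Y → Z.

Original I(X;Y) = 0.0000 bits

After applying f:
P(X,Z) where Z=f(Y):
- P(X,Z=0) = P(X,Y=0) + P(X,Y=2) + P(X,Y=3)
- P(X,Z=1) = P(X,Y=1)

I(X;Z) = I(X;f(Y)) = 0.0000 bits

Verification: 0.0000 ≥ 0.0000 ✓

Information cannot be created by processing; the function f can only lose information about X.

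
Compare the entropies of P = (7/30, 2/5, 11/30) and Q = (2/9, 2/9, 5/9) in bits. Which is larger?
P

Computing entropies in bits:
H(P) = 1.5494
H(Q) = 1.4355

Distribution P has higher entropy.

Intuition: The distribution closer to uniform (more spread out) has higher entropy.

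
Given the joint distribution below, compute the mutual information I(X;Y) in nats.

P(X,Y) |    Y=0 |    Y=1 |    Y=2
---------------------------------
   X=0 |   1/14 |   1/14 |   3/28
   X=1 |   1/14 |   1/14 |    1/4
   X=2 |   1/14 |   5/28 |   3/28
0.0571 nats

Mutual information: I(X;Y) = H(X) + H(Y) - H(X,Y)

Marginals:
P(X) = (1/4, 11/28, 5/14), H(X) = 1.0813 nats
P(Y) = (3/14, 9/28, 13/28), H(Y) = 1.0511 nats

Joint entropy: H(X,Y) = 2.0754 nats

I(X;Y) = 1.0813 + 1.0511 - 2.0754 = 0.0571 nats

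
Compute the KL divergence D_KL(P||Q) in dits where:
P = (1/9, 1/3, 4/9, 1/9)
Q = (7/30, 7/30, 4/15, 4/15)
0.0722 dits

KL divergence: D_KL(P||Q) = Σ p(x) log(p(x)/q(x))

Computing term by term:
  x=0: 1/9 × log_10[(1/9)/(7/30)] = 1/9 × -0.3222 = -0.0358
  x=1: 1/3 × log_10[(1/3)/(7/30)] = 1/3 × 0.1549 = 0.0516
  x=2: 4/9 × log_10[(4/9)/(4/15)] = 4/9 × 0.2218 = 0.0986
  x=3: 1/9 × log_10[(1/9)/(4/15)] = 1/9 × -0.3802 = -0.0422

D_KL(P||Q) = 0.0722 dits

Note: KL divergence is always non-negative and equals 0 iff P = Q.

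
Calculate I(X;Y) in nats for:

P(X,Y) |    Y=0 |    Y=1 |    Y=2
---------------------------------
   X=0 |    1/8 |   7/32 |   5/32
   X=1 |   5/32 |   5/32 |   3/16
0.0084 nats

Mutual information: I(X;Y) = H(X) + H(Y) - H(X,Y)

Marginals:
P(X) = (1/2, 1/2), H(X) = 0.6931 nats
P(Y) = (9/32, 3/8, 11/32), H(Y) = 1.0916 nats

Joint entropy: H(X,Y) = 1.7764 nats

I(X;Y) = 0.6931 + 1.0916 - 1.7764 = 0.0084 nats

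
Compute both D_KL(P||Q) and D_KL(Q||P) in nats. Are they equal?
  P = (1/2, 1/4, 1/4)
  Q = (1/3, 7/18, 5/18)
D_KL(P||Q) = 0.0659, D_KL(Q||P) = 0.0659

KL divergence is not symmetric: D_KL(P||Q) ≠ D_KL(Q||P) in general.

D_KL(P||Q) = 0.0659 nats
D_KL(Q||P) = 0.0659 nats

In this case they happen to be equal (to 4 decimal places).

This asymmetry is why KL divergence is not a true distance metric.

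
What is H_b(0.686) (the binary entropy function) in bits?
0.8977 bits

The binary entropy function is:
H(p) = -p log(p) - (1-p) log(1-p)

H(0.686) = -0.686 × log_2(0.686) - 0.314 × log_2(0.314)
H(0.686) = 0.8977 bits

Note: Binary entropy is maximized at p=0.5 (H=1 bit) and minimized at p=0 or p=1 (H=0).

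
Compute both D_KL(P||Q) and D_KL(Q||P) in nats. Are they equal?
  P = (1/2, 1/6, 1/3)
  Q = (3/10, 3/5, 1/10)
D_KL(P||Q) = 0.4432, D_KL(Q||P) = 0.4949

KL divergence is not symmetric: D_KL(P||Q) ≠ D_KL(Q||P) in general.

D_KL(P||Q) = 0.4432 nats
D_KL(Q||P) = 0.4949 nats

No, they are not equal!

This asymmetry is why KL divergence is not a true distance metric.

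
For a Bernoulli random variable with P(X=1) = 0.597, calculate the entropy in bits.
0.9727 bits

The binary entropy function is:
H(p) = -p log(p) - (1-p) log(1-p)

H(0.597) = -0.597 × log_2(0.597) - 0.403 × log_2(0.403)
H(0.597) = 0.9727 bits

Note: Binary entropy is maximized at p=0.5 (H=1 bit) and minimized at p=0 or p=1 (H=0).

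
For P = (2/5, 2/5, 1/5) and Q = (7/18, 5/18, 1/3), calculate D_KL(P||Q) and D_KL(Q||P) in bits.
D_KL(P||Q) = 0.0793, D_KL(Q||P) = 0.0837

KL divergence is not symmetric: D_KL(P||Q) ≠ D_KL(Q||P) in general.

D_KL(P||Q) = 0.0793 bits
D_KL(Q||P) = 0.0837 bits

No, they are not equal!

This asymmetry is why KL divergence is not a true distance metric.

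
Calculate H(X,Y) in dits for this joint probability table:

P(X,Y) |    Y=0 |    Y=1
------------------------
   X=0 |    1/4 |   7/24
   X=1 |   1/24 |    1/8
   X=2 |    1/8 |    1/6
0.7196 dits

Joint entropy is H(X,Y) = -Σ_{x,y} p(x,y) log p(x,y).

Summing over all non-zero entries:
H(X,Y) = -[1/4·log_10(1/4) + 7/24·log_10(7/24) + 1/24·log_10(1/24) + 1/8·log_10(1/8) + 1/8·log_10(1/8) + 1/6·log_10(1/6)]
H(X,Y) = 0.7196 dits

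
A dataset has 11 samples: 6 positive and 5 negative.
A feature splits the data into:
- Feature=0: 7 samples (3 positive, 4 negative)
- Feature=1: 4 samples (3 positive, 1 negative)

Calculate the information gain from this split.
0.0721 bits

Information Gain = H(Y) - H(Y|Feature)

Before split:
P(positive) = 6/11 = 0.5455
H(Y) = 0.9940 bits

After split:
Feature=0: H = 0.9852 bits (weight = 7/11)
Feature=1: H = 0.8113 bits (weight = 4/11)
H(Y|Feature) = (7/11)×0.9852 + (4/11)×0.8113 = 0.9220 bits

Information Gain = 0.9940 - 0.9220 = 0.0721 bits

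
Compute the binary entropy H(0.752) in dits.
0.2433 dits

The binary entropy function is:
H(p) = -p log(p) - (1-p) log(1-p)

H(0.752) = -0.752 × log_10(0.752) - 0.248 × log_10(0.248)
H(0.752) = 0.2433 dits

Note: Binary entropy is maximized at p=0.5 (H=1 bit) and minimized at p=0 or p=1 (H=0).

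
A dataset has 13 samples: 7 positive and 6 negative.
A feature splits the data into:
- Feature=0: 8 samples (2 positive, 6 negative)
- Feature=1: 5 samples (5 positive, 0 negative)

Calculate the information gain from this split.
0.4965 bits

Information Gain = H(Y) - H(Y|Feature)

Before split:
P(positive) = 7/13 = 0.5385
H(Y) = 0.9957 bits

After split:
Feature=0: H = 0.8113 bits (weight = 8/13)
Feature=1: H = 0.0000 bits (weight = 5/13)
H(Y|Feature) = (8/13)×0.8113 + (5/13)×0.0000 = 0.4992 bits

Information Gain = 0.9957 - 0.4992 = 0.4965 bits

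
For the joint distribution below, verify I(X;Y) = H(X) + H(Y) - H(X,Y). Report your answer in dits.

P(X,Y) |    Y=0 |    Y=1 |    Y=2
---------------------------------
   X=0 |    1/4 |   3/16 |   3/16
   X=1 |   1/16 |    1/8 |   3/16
I(X;Y) = 0.0152 dits

Mutual information has multiple equivalent forms:
- I(X;Y) = H(X) - H(X|Y)
- I(X;Y) = H(Y) - H(Y|X)
- I(X;Y) = H(X) + H(Y) - H(X,Y)

Computing all quantities:
H(X) = 0.2873, H(Y) = 0.4755, H(X,Y) = 0.7476
H(X|Y) = 0.2721, H(Y|X) = 0.4603

Verification:
H(X) - H(X|Y) = 0.2873 - 0.2721 = 0.0152
H(Y) - H(Y|X) = 0.4755 - 0.4603 = 0.0152
H(X) + H(Y) - H(X,Y) = 0.2873 + 0.4755 - 0.7476 = 0.0152

All forms give I(X;Y) = 0.0152 dits. ✓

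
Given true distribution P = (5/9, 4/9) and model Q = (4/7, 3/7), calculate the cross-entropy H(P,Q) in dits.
0.2986 dits

Cross-entropy: H(P,Q) = -Σ p(x) log q(x)

Alternatively: H(P,Q) = H(P) + D_KL(P||Q)
H(P) = 0.2983 dits
D_KL(P||Q) = 0.0002 dits

H(P,Q) = 0.2983 + 0.0002 = 0.2986 dits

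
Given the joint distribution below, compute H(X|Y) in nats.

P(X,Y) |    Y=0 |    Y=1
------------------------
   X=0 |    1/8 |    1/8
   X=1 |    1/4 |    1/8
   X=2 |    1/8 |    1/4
1.0397 nats

Using the chain rule: H(X|Y) = H(X,Y) - H(Y)

First, compute H(X,Y) = 1.7329 nats

Marginal P(Y) = (1/2, 1/2)
H(Y) = 0.6931 nats

H(X|Y) = H(X,Y) - H(Y) = 1.7329 - 0.6931 = 1.0397 nats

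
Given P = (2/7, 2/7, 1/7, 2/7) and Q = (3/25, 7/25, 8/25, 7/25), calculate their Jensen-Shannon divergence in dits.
0.0151 dits

Jensen-Shannon divergence is:
JSD(P||Q) = 0.5 × D_KL(P||M) + 0.5 × D_KL(Q||M)
where M = 0.5 × (P + Q) is the mixture distribution.

M = 0.5 × (2/7, 2/7, 1/7, 2/7) + 0.5 × (3/25, 7/25, 8/25, 7/25) = (0.202857, 0.282857, 0.231429, 0.282857)

D_KL(P||M) = 0.0151 dits
D_KL(Q||M) = 0.0152 dits

JSD(P||Q) = 0.5 × 0.0151 + 0.5 × 0.0152 = 0.0151 dits

Unlike KL divergence, JSD is symmetric and bounded: 0 ≤ JSD ≤ log(2).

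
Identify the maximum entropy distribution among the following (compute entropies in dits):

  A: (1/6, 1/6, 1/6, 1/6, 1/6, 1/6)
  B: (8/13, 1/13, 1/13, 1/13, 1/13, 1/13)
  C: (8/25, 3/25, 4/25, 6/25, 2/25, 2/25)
A

For a discrete distribution over n outcomes, entropy is maximized by the uniform distribution.

Computing entropies:
H(A) = 0.7782 dits
H(B) = 0.5582 dits
H(C) = 0.7204 dits

The uniform distribution (where all probabilities equal 1/6) achieves the maximum entropy of log_10(6) = 0.7782 dits.

Distribution A has the highest entropy.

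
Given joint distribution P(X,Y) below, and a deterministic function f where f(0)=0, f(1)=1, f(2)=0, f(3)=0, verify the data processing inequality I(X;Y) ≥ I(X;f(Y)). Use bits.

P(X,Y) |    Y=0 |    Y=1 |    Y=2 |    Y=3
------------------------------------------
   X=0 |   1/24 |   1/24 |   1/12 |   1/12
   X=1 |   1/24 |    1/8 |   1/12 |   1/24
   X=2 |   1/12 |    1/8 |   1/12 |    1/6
I(X;Y) = 0.0634, I(X;f(Y)) = 0.0335, inequality holds: 0.0634 ≥ 0.0335

Data Processing Inequality: For any Markov chain X → Y → Z, we have I(X;Y) ≥ I(X;Z).

Here Z = f(Y) is a deterministic function of Y, forming X → Y → Z.

Original I(X;Y) = 0.0634 bits

After applying f:
P(X,Z) where Z=f(Y):
- P(X,Z=0) = P(X,Y=0) + P(X,Y=2) + P(X,Y=3)
- P(X,Z=1) = P(X,Y=1)

I(X;Z) = I(X;f(Y)) = 0.0335 bits

Verification: 0.0634 ≥ 0.0335 ✓

Information cannot be created by processing; the function f can only lose information about X.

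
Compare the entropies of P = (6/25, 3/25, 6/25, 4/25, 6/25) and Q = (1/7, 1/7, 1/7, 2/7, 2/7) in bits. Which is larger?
P

Computing entropies in bits:
H(P) = 2.2725
H(Q) = 2.2359

Distribution P has higher entropy.

Intuition: The distribution closer to uniform (more spread out) has higher entropy.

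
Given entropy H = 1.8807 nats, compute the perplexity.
6.5581

Perplexity is e^H (or exp(H) for natural log).

H = 1.8807 nats
Perplexity = e^1.8807 = 6.5581

Interpretation: The model's uncertainty is equivalent to choosing uniformly among 6.6 options.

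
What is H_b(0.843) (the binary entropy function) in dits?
0.1888 dits

The binary entropy function is:
H(p) = -p log(p) - (1-p) log(1-p)

H(0.843) = -0.843 × log_10(0.843) - 0.157 × log_10(0.157)
H(0.843) = 0.1888 dits

Note: Binary entropy is maximized at p=0.5 (H=1 bit) and minimized at p=0 or p=1 (H=0).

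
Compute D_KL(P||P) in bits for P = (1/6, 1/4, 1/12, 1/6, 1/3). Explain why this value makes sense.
0.0000 bits

KL divergence satisfies the Gibbs inequality: D_KL(P||Q) ≥ 0 for all distributions P, Q.

D_KL(P||Q) = Σ p(x) log(p(x)/q(x))
Each term is p(x) × log_2(p(x)/p(x)) = p(x) × log_2(1) = 0, so the sum is 0.
D_KL(P||Q) = 0.0000 bits

When P = Q, the KL divergence is exactly 0, as there is no 'divergence' between identical distributions.

This non-negativity is a fundamental property: relative entropy cannot be negative because it measures how different Q is from P.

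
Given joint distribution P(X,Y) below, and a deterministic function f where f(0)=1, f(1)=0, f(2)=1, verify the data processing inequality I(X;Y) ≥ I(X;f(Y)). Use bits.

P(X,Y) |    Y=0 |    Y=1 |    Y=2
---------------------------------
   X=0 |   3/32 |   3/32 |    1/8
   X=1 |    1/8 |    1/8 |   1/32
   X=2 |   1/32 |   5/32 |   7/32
I(X;Y) = 0.1524, I(X;f(Y)) = 0.0098, inequality holds: 0.1524 ≥ 0.0098

Data Processing Inequality: For any Markov chain X → Y → Z, we have I(X;Y) ≥ I(X;Z).

Here Z = f(Y) is a deterministic function of Y, forming X → Y → Z.

Original I(X;Y) = 0.1524 bits

After applying f:
P(X,Z) where Z=f(Y):
- P(X,Z=0) = P(X,Y=1)
- P(X,Z=1) = P(X,Y=0) + P(X,Y=2)

I(X;Z) = I(X;f(Y)) = 0.0098 bits

Verification: 0.1524 ≥ 0.0098 ✓

Information cannot be created by processing; the function f can only lose information about X.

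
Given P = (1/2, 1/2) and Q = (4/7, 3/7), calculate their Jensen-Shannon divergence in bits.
0.0037 bits

Jensen-Shannon divergence is:
JSD(P||Q) = 0.5 × D_KL(P||M) + 0.5 × D_KL(Q||M)
where M = 0.5 × (P + Q) is the mixture distribution.

M = 0.5 × (1/2, 1/2) + 0.5 × (4/7, 3/7) = (15/28, 13/28)

D_KL(P||M) = 0.0037 bits
D_KL(Q||M) = 0.0037 bits

JSD(P||Q) = 0.5 × 0.0037 + 0.5 × 0.0037 = 0.0037 bits

Unlike KL divergence, JSD is symmetric and bounded: 0 ≤ JSD ≤ log(2).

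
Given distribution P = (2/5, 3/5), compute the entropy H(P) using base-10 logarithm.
0.2923 dits

Shannon entropy is H(X) = -Σ p(x) log p(x).

For P = (2/5, 3/5):
H = -2/5 × log_10(2/5) -3/5 × log_10(3/5)
H = 0.2923 dits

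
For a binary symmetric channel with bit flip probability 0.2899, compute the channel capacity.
0.1314 bits

For a binary symmetric channel (BSC) with error probability p:
Capacity C = 1 - H(p) bits per symbol

where H(p) = -p log₂(p) - (1-p) log₂(1-p) is the binary entropy function.

H(0.2899) = 0.8686 bits
C = 1 - 0.8686 = 0.1314 bits per symbol

This means we can reliably transmit up to 0.1314 bits of information per channel use.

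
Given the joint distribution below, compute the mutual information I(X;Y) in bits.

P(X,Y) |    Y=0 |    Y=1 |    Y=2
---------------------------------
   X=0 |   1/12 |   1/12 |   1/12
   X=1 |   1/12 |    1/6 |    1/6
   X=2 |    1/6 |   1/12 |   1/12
0.0546 bits

Mutual information: I(X;Y) = H(X) + H(Y) - H(X,Y)

Marginals:
P(X) = (1/4, 5/12, 1/3), H(X) = 1.5546 bits
P(Y) = (1/3, 1/3, 1/3), H(Y) = 1.5850 bits

Joint entropy: H(X,Y) = 3.0850 bits

I(X;Y) = 1.5546 + 1.5850 - 3.0850 = 0.0546 bits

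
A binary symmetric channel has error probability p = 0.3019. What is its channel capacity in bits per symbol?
0.1164 bits

For a binary symmetric channel (BSC) with error probability p:
Capacity C = 1 - H(p) bits per symbol

where H(p) = -p log₂(p) - (1-p) log₂(1-p) is the binary entropy function.

H(0.3019) = 0.8836 bits
C = 1 - 0.8836 = 0.1164 bits per symbol

This means we can reliably transmit up to 0.1164 bits of information per channel use.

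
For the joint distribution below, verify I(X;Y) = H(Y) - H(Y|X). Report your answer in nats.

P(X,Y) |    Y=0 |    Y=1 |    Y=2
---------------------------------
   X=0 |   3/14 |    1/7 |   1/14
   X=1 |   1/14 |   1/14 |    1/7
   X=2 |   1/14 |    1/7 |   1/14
I(X;Y) = 0.0658 nats

Mutual information has multiple equivalent forms:
- I(X;Y) = H(X) - H(X|Y)
- I(X;Y) = H(Y) - H(Y|X)
- I(X;Y) = H(X) + H(Y) - H(X,Y)

Computing all quantities:
H(X) = 1.0790, H(Y) = 1.0934, H(X,Y) = 2.1066
H(X|Y) = 1.0132, H(Y|X) = 1.0276

Verification:
H(X) - H(X|Y) = 1.0790 - 1.0132 = 0.0658
H(Y) - H(Y|X) = 1.0934 - 1.0276 = 0.0658
H(X) + H(Y) - H(X,Y) = 1.0790 + 1.0934 - 2.1066 = 0.0658

All forms give I(X;Y) = 0.0658 nats. ✓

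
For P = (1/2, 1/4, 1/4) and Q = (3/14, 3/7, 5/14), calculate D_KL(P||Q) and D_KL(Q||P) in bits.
D_KL(P||Q) = 0.2882, D_KL(Q||P) = 0.2551

KL divergence is not symmetric: D_KL(P||Q) ≠ D_KL(Q||P) in general.

D_KL(P||Q) = 0.2882 bits
D_KL(Q||P) = 0.2551 bits

No, they are not equal!

This asymmetry is why KL divergence is not a true distance metric.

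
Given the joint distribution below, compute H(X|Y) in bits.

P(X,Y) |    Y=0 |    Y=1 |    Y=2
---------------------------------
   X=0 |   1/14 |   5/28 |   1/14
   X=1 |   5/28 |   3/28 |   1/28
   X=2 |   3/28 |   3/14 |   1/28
1.5101 bits

Using the chain rule: H(X|Y) = H(X,Y) - H(Y)

First, compute H(X,Y) = 2.9417 bits

Marginal P(Y) = (5/14, 1/2, 1/7)
H(Y) = 1.4316 bits

H(X|Y) = H(X,Y) - H(Y) = 2.9417 - 1.4316 = 1.5101 bits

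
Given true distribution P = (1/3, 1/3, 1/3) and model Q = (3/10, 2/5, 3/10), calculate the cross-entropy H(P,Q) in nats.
1.1081 nats

Cross-entropy: H(P,Q) = -Σ p(x) log q(x)

Alternatively: H(P,Q) = H(P) + D_KL(P||Q)
H(P) = 1.0986 nats
D_KL(P||Q) = 0.0095 nats

H(P,Q) = 1.0986 + 0.0095 = 1.1081 nats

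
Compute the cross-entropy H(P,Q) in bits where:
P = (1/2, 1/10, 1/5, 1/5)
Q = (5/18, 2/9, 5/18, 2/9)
1.9446 bits

Cross-entropy: H(P,Q) = -Σ p(x) log q(x)

Alternatively: H(P,Q) = H(P) + D_KL(P||Q)
H(P) = 1.7610 bits
D_KL(P||Q) = 0.1836 bits

H(P,Q) = 1.7610 + 0.1836 = 1.9446 bits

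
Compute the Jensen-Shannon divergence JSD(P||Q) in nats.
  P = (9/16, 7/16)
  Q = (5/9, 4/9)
0.0000 nats

Jensen-Shannon divergence is:
JSD(P||Q) = 0.5 × D_KL(P||M) + 0.5 × D_KL(Q||M)
where M = 0.5 × (P + Q) is the mixture distribution.

M = 0.5 × (9/16, 7/16) + 0.5 × (5/9, 4/9) = (0.559028, 0.440972)

D_KL(P||M) = 0.0000 nats
D_KL(Q||M) = 0.0000 nats

JSD(P||Q) = 0.5 × 0.0000 + 0.5 × 0.0000 = 0.0000 nats

Unlike KL divergence, JSD is symmetric and bounded: 0 ≤ JSD ≤ log(2).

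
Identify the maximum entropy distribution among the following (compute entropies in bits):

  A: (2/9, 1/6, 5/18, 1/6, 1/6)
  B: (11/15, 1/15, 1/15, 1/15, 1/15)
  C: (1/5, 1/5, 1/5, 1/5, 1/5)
C

For a discrete distribution over n outcomes, entropy is maximized by the uniform distribution.

Computing entropies:
H(A) = 2.2880 bits
H(B) = 1.3700 bits
H(C) = 2.3219 bits

The uniform distribution (where all probabilities equal 1/5) achieves the maximum entropy of log_2(5) = 2.3219 bits.

Distribution C has the highest entropy.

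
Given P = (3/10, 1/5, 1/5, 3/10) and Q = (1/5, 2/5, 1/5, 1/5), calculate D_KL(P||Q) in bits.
0.1510 bits

KL divergence: D_KL(P||Q) = Σ p(x) log(p(x)/q(x))

Computing term by term:
  x=0: 3/10 × log_2[(3/10)/(1/5)] = 3/10 × 0.5850 = 0.1755
  x=1: 1/5 × log_2[(1/5)/(2/5)] = 1/5 × -1.0000 = -0.2000
  x=2: 1/5 × log_2[(1/5)/(1/5)] = 1/5 × 0.0000 = 0.0000
  x=3: 3/10 × log_2[(3/10)/(1/5)] = 3/10 × 0.5850 = 0.1755

D_KL(P||Q) = 0.1510 bits

Note: KL divergence is always non-negative and equals 0 iff P = Q.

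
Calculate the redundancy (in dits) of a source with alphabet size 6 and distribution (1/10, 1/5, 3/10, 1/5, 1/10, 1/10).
0.0417 dits

Redundancy measures how far a source is from maximum entropy:
R = H_max - H(X)

Maximum entropy for 6 symbols: H_max = log_10(6) = 0.7782 dits
Actual entropy: H(X) = 0.7365 dits
Redundancy: R = 0.7782 - 0.7365 = 0.0417 dits

This redundancy represents potential for compression: the source could be compressed by 0.0417 dits per symbol.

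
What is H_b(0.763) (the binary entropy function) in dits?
0.2378 dits

The binary entropy function is:
H(p) = -p log(p) - (1-p) log(1-p)

H(0.763) = -0.763 × log_10(0.763) - 0.237 × log_10(0.237)
H(0.763) = 0.2378 dits

Note: Binary entropy is maximized at p=0.5 (H=1 bit) and minimized at p=0 or p=1 (H=0).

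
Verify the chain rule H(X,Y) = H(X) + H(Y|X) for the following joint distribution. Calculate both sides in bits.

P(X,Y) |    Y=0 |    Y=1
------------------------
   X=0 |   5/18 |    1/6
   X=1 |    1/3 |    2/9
H(X,Y) = 1.9547, H(X) = 0.9911, H(Y|X) = 0.9636 (all in bits)

Chain rule: H(X,Y) = H(X) + H(Y|X)

Left side — joint entropy directly:
H(X,Y) = -Σ p(x,y) log p(x,y) = 1.9547 bits

Right side — compute H(Y|X) from the conditional distributions:
P(X) = (4/9, 5/9), so H(X) = 0.9911 bits
H(Y|X) = Σ_x P(X=x) · H(Y|X=x):
  P(Y|X=0) = (5/8, 3/8), H(Y|X=0) = 0.9544, weight P(X=0) = 4/9
  P(Y|X=1) = (3/5, 2/5), H(Y|X=1) = 0.9710, weight P(X=1) = 5/9
H(Y|X) = 0.9636 bits

H(X) + H(Y|X) = 0.9911 + 0.9636 = 1.9547 bits

Both sides equal 1.9547 bits. ✓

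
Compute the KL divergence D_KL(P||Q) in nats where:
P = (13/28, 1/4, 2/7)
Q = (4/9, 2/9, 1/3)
0.0057 nats

KL divergence: D_KL(P||Q) = Σ p(x) log(p(x)/q(x))

Computing term by term:
  x=0: 13/28 × log_e[(13/28)/(4/9)] = 13/28 × 0.0437 = 0.0203
  x=1: 1/4 × log_e[(1/4)/(2/9)] = 1/4 × 0.1178 = 0.0294
  x=2: 2/7 × log_e[(2/7)/(1/3)] = 2/7 × -0.1542 = -0.0440

D_KL(P||Q) = 0.0057 nats

Note: KL divergence is always non-negative and equals 0 iff P = Q.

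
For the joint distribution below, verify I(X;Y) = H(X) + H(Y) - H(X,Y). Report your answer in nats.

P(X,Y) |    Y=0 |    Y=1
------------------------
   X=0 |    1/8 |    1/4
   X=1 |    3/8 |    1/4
I(X;Y) = 0.0338 nats

Mutual information has multiple equivalent forms:
- I(X;Y) = H(X) - H(X|Y)
- I(X;Y) = H(Y) - H(Y|X)
- I(X;Y) = H(X) + H(Y) - H(X,Y)

Computing all quantities:
H(X) = 0.6616, H(Y) = 0.6931, H(X,Y) = 1.3209
H(X|Y) = 0.6277, H(Y|X) = 0.6593

Verification:
H(X) - H(X|Y) = 0.6616 - 0.6277 = 0.0338
H(Y) - H(Y|X) = 0.6931 - 0.6593 = 0.0338
H(X) + H(Y) - H(X,Y) = 0.6616 + 0.6931 - 1.3209 = 0.0338

All forms give I(X;Y) = 0.0338 nats. ✓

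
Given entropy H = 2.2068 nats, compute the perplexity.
9.0866

Perplexity is e^H (or exp(H) for natural log).

H = 2.2068 nats
Perplexity = e^2.2068 = 9.0866

Interpretation: The model's uncertainty is equivalent to choosing uniformly among 9.1 options.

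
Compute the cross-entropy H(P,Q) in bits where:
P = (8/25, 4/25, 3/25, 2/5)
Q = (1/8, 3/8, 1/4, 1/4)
2.2264 bits

Cross-entropy: H(P,Q) = -Σ p(x) log q(x)

Alternatively: H(P,Q) = H(P) + D_KL(P||Q)
H(P) = 1.8449 bits
D_KL(P||Q) = 0.3815 bits

H(P,Q) = 1.8449 + 0.3815 = 2.2264 bits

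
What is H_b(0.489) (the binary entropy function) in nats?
0.6929 nats

The binary entropy function is:
H(p) = -p log(p) - (1-p) log(1-p)

H(0.489) = -0.489 × log_e(0.489) - 0.511 × log_e(0.511)
H(0.489) = 0.6929 nats

Note: Binary entropy is maximized at p=0.5 (H=1 bit) and minimized at p=0 or p=1 (H=0).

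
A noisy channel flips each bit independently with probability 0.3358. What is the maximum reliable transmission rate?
0.0793 bits

For a binary symmetric channel (BSC) with error probability p:
Capacity C = 1 - H(p) bits per symbol

where H(p) = -p log₂(p) - (1-p) log₂(1-p) is the binary entropy function.

H(0.3358) = 0.9207 bits
C = 1 - 0.9207 = 0.0793 bits per symbol

This means we can reliably transmit up to 0.0793 bits of information per channel use.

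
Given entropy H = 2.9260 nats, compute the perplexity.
18.6529

Perplexity is e^H (or exp(H) for natural log).

H = 2.9260 nats
Perplexity = e^2.9260 = 18.6529

Interpretation: The model's uncertainty is equivalent to choosing uniformly among 18.7 options.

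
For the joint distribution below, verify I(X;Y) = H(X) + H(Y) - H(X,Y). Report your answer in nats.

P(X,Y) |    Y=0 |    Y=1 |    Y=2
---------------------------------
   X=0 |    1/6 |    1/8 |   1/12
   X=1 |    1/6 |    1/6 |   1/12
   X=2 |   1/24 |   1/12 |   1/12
I(X;Y) = 0.0250 nats

Mutual information has multiple equivalent forms:
- I(X;Y) = H(X) - H(X|Y)
- I(X;Y) = H(Y) - H(Y|X)
- I(X;Y) = H(X) + H(Y) - H(X,Y)

Computing all quantities:
H(X) = 1.0594, H(Y) = 1.0822, H(X,Y) = 2.1165
H(X|Y) = 1.0343, H(Y|X) = 1.0571

Verification:
H(X) - H(X|Y) = 1.0594 - 1.0343 = 0.0250
H(Y) - H(Y|X) = 1.0822 - 1.0571 = 0.0250
H(X) + H(Y) - H(X,Y) = 1.0594 + 1.0822 - 2.1165 = 0.0250

All forms give I(X;Y) = 0.0250 nats. ✓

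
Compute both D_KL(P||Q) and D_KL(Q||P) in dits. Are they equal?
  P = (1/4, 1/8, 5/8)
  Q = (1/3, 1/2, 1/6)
D_KL(P||Q) = 0.2523, D_KL(Q||P) = 0.2470

KL divergence is not symmetric: D_KL(P||Q) ≠ D_KL(Q||P) in general.

D_KL(P||Q) = 0.2523 dits
D_KL(Q||P) = 0.2470 dits

No, they are not equal!

This asymmetry is why KL divergence is not a true distance metric.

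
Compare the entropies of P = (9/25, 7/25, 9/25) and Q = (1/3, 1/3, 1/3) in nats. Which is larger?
Q

Computing entropies in nats:
H(P) = 1.0920
H(Q) = 1.0986

Distribution Q has higher entropy.

Intuition: The distribution closer to uniform (more spread out) has higher entropy.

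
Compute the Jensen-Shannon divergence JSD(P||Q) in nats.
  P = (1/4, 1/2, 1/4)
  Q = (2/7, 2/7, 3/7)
0.0273 nats

Jensen-Shannon divergence is:
JSD(P||Q) = 0.5 × D_KL(P||M) + 0.5 × D_KL(Q||M)
where M = 0.5 × (P + Q) is the mixture distribution.

M = 0.5 × (1/4, 1/2, 1/4) + 0.5 × (2/7, 2/7, 3/7) = (0.267857, 11/28, 0.339286)

D_KL(P||M) = 0.0270 nats
D_KL(Q||M) = 0.0276 nats

JSD(P||Q) = 0.5 × 0.0270 + 0.5 × 0.0276 = 0.0273 nats

Unlike KL divergence, JSD is symmetric and bounded: 0 ≤ JSD ≤ log(2).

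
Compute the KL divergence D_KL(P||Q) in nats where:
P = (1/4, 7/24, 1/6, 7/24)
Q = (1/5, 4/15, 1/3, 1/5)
0.0764 nats

KL divergence: D_KL(P||Q) = Σ p(x) log(p(x)/q(x))

Computing term by term:
  x=0: 1/4 × log_e[(1/4)/(1/5)] = 1/4 × 0.2231 = 0.0558
  x=1: 7/24 × log_e[(7/24)/(4/15)] = 7/24 × 0.0896 = 0.0261
  x=2: 1/6 × log_e[(1/6)/(1/3)] = 1/6 × -0.6931 = -0.1155
  x=3: 7/24 × log_e[(7/24)/(1/5)] = 7/24 × 0.3773 = 0.1100

D_KL(P||Q) = 0.0764 nats

Note: KL divergence is always non-negative and equals 0 iff P = Q.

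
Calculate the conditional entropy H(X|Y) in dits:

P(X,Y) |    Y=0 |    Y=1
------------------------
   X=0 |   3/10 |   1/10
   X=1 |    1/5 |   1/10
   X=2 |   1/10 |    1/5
0.4442 dits

Using the chain rule: H(X|Y) = H(X,Y) - H(Y)

First, compute H(X,Y) = 0.7365 dits

Marginal P(Y) = (3/5, 2/5)
H(Y) = 0.2923 dits

H(X|Y) = H(X,Y) - H(Y) = 0.7365 - 0.2923 = 0.4442 dits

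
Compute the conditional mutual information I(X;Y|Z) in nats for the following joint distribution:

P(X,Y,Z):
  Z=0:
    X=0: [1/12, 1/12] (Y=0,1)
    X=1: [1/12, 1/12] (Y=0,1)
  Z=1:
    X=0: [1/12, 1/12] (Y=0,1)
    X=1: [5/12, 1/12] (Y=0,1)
0.0341 nats

Conditional mutual information: I(X;Y|Z) = H(X|Z) + H(Y|Z) - H(X,Y|Z)

H(Z) = 0.6365
H(X,Z) = 1.2425 → H(X|Z) = 0.6059
H(Y,Z) = 1.2425 → H(Y|Z) = 0.6059
H(X,Y,Z) = 1.8143 → H(X,Y|Z) = 1.1778

I(X;Y|Z) = 0.6059 + 0.6059 - 1.1778 = 0.0341 nats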